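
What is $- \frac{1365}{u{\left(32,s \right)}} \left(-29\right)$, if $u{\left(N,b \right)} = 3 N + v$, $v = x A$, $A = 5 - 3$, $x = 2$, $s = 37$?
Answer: $\frac{7917}{20} \approx 395.85$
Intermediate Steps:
$A = 2$ ($A = 5 - 3 = 2$)
$v = 4$ ($v = 2 \cdot 2 = 4$)
$u{\left(N,b \right)} = 4 + 3 N$ ($u{\left(N,b \right)} = 3 N + 4 = 4 + 3 N$)
$- \frac{1365}{u{\left(32,s \right)}} \left(-29\right) = - \frac{1365}{4 + 3 \cdot 32} \left(-29\right) = - \frac{1365}{4 + 96} \left(-29\right) = - \frac{1365}{100} \left(-29\right) = \left(-1365\right) \frac{1}{100} \left(-29\right) = \left(- \frac{273}{20}\right) \left(-29\right) = \frac{7917}{20}$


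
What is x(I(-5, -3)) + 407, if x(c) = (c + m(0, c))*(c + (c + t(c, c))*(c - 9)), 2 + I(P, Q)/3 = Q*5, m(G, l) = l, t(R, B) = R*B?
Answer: 15611609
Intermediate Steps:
t(R, B) = B*R
I(P, Q) = -6 + 15*Q (I(P, Q) = -6 + 3*(Q*5) = -6 + 3*(5*Q) = -6 + 15*Q)
x(c) = 2*c*(c + (-9 + c)*(c + c²)) (x(c) = (c + c)*(c + (c + c*c)*(c - 9)) = (2*c)*(c + (c + c²)*(-9 + c)) = (2*c)*(c + (-9 + c)*(c + c²)) = 2*c*(c + (-9 + c)*(c + c²)))
x(I(-5, -3)) + 407 = 2*(-6 + 15*(-3))²*(-8 + (-6 + 15*(-3))² - 8*(-6 + 15*(-3))) + 407 = 2*(-6 - 45)²*(-8 + (-6 - 45)² - 8*(-6 - 45)) + 407 = 2*(-51)²*(-8 + (-51)² - 8*(-51)) + 407 = 2*2601*(-8 + 2601 + 408) + 407 = 2*2601*3001 + 407 = 15611202 + 407 = 15611609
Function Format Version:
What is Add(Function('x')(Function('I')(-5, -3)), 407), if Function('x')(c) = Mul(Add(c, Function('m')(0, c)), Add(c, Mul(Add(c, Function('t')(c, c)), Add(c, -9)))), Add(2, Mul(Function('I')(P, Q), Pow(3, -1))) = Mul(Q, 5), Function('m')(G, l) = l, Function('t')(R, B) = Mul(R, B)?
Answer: 15611609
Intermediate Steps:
Function('t')(R, B) = Mul(B, R)
Function('I')(P, Q) = Add(-6, Mul(15, Q)) (Function('I')(P, Q) = Add(-6, Mul(3, Mul(Q, 5))) = Add(-6, Mul(3, Mul(5, Q))) = Add(-6, Mul(15, Q)))
Function('x')(c) = Mul(2, c, Add(c, Mul(Add(-9, c), Add(c, Pow(c, 2))))) (Function('x')(c) = Mul(Add(c, c), Add(c, Mul(Add(c, Mul(c, c)), Add(c, -9)))) = Mul(Mul(2, c), Add(c, Mul(Add(c, Pow(c, 2)), Add(-9, c)))) = Mul(Mul(2, c), Add(c, Mul(Add(-9, c), Add(c, Pow(c, 2))))) = Mul(2, c, Add(c, Mul(Add(-9, c), Add(c, Pow(c, 2))))))
Add(Function('x')(Function('I')(-5, -3)), 407) = Add(Mul(2, Pow(Add(-6, Mul(15, -3)), 2), Add(-8, Pow(Add(-6, Mul(15, -3)), 2), Mul(-8, Add(-6, Mul(15, -3))))), 407) = Add(Mul(2, Pow(Add(-6, -45), 2), Add(-8, Pow(Add(-6, -45), 2), Mul(-8, Add(-6, -45)))), 407) = Add(Mul(2, Pow(-51, 2), Add(-8, Pow(-51, 2), Mul(-8, -51))), 407) = Add(Mul(2, 2601, Add(-8, 2601, 408)), 407) = Add(Mul(2, 2601, 3001), 407) = Add(15611202, 407) = 15611609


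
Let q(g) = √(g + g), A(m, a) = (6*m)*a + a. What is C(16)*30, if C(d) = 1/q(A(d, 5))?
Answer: 3*√970/97 ≈ 0.96324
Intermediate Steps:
A(m, a) = a + 6*a*m (A(m, a) = 6*a*m + a = a + 6*a*m)
q(g) = √2*√g (q(g) = √(2*g) = √2*√g)
C(d) = √2/(2*√(5 + 30*d)) (C(d) = 1/(√2*√(5*(1 + 6*d))) = 1/(√2*√(5 + 30*d)) = √2/(2*√(5 + 30*d)))
C(16)*30 = (√10/(10*√(1 + 6*16)))*30 = (√10/(10*√(1 + 96)))*30 = (√10/(10*√97))*30 = (√10*(√97/97)/10)*30 = (√970/970)*30 = 3*√970/97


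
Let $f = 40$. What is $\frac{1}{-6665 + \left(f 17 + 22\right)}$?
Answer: $- \frac{1}{5963} \approx -0.0001677$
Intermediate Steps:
$\frac{1}{-6665 + \left(f 17 + 22\right)} = \frac{1}{-6665 + \left(40 \cdot 17 + 22\right)} = \frac{1}{-6665 + \left(680 + 22\right)} = \frac{1}{-6665 + 702} = \frac{1}{-5963} = - \frac{1}{5963}$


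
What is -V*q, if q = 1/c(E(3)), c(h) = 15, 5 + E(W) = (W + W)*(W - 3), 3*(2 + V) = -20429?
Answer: 4087/9 ≈ 454.11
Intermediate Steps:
V = -20435/3 (V = -2 + (⅓)*(-20429) = -2 - 20429/3 = -20435/3 ≈ -6811.7)
E(W) = -5 + 2*W*(-3 + W) (E(W) = -5 + (W + W)*(W - 3) = -5 + (2*W)*(-3 + W) = -5 + 2*W*(-3 + W))
q = 1/15 ≈ 0.066667
-V*q = -(-20435)/(3*15) = -1*(-4087/9) = 4087/9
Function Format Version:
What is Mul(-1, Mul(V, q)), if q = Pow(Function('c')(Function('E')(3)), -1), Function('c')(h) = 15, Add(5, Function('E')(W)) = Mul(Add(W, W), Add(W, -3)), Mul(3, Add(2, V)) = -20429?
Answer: Rational(4087, 9) ≈ 454.11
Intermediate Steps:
V = Rational(-20435, 3) (V = Add(-2, Mul(Rational(1, 3), -20429)) = Add(-2, Rational(-20429, 3)) = Rational(-20435, 3) ≈ -6811.7)
Function('E')(W) = Add(-5, Mul(2, W, Add(-3, W))) (Function('E')(W) = Add(-5, Mul(Add(W, W), Add(W, -3))) = Add(-5, Mul(Mul(2, W), Add(-3, W))) = Add(-5, Mul(2, W, Add(-3, W))))
q = Rational(1, 15) (q = Pow(15, -1) = Rational(1, 15) ≈ 0.066667)
Mul(-1, Mul(V, q)) = Mul(-1, Mul(Rational(-20435, 3), Rational(1, 15))) = Mul(-1, Rational(-4087, 9)) = Rational(4087, 9)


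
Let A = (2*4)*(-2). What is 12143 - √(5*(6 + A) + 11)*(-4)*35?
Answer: 12143 + 140*I*√39 ≈ 12143.0 + 874.3*I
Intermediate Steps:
A = -16 (A = 8*(-2) = -16)
12143 - √(5*(6 + A) + 11)*(-4)*35 = 12143 - √(5*(6 - 16) + 11)*(-4)*35 = 12143 - √(5*(-10) + 11)*(-4)*35 = 12143 - √(-50 + 11)*(-4)*35 = 12143 - √(-39)*(-4)*35 = 12143 - (I*√39)*(-4)*35 = 12143 - (-4*I*√39)*35 = 12143 - (-140)*I*√39 = 12143 + 140*I*√39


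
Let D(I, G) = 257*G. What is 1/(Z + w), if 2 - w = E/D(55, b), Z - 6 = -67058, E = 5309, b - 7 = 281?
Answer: -74016/4962778109 ≈ -1.4914e-5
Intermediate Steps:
b = 288 (b = 7 + 281 = 288)
Z = -67052 (Z = 6 - 67058 = -67052)
w = 142723/74016 (w = 2 - 5309/(257*288) = 2 - 5309/74016 = 142723/74016 ≈ 1.9283)
1/(Z + w) = 1/(-67052 + 142723/74016) = 1/(-4962778109/74016) = -74016/4962778109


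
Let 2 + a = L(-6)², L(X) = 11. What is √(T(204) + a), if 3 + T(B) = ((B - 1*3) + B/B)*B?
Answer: 2*√10331 ≈ 203.28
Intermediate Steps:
T(B) = -3 + B*(-2 + B) (T(B) = -3 + ((B - 1*3) + B/B)*B = -3 + ((B - 3) + 1)*B = -3 + ((-3 + B) + 1)*B = -3 + (-2 + B)*B = -3 + B*(-2 + B))
a = 119 (a = -2 + 11² = -2 + 121 = 119)
√(T(204) + a) = √((-3 + 204² - 2*204) + 119) = √((-3 + 41616 - 408) + 119) = √(41205 + 119) = √41324 = 2*√10331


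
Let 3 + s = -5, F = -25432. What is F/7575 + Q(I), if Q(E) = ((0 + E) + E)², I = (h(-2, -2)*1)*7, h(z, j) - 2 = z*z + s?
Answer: 5913368/7575 ≈ 780.64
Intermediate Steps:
s = -8 (s = -3 - 5 = -8)
h(z, j) = -6 + z² (h(z, j) = 2 + (z*z - 8) = 2 + (z² - 8) = 2 + (-8 + z²) = -6 + z²)
I = -14 (I = ((-6 + (-2)²)*1)*7 = ((-6 + 4)*1)*7 = -2*1*7 = -2*7 = -14)
Q(E) = 4*E² (Q(E) = (E + E)² = (2*E)² = 4*E²)
F/7575 + Q(I) = -25432/7575 + 4*(-14)² = -25432*1/7575 + 4*196 = -25432/7575 + 784 = 5913368/7575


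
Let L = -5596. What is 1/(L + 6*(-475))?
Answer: -1/8446 ≈ -0.00011840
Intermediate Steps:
1/(L + 6*(-475)) = 1/(-5596 + 6*(-475)) = 1/(-5596 - 2850) = 1/(-8446) = -1/8446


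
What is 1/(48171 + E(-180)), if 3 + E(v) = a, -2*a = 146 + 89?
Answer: 2/96101 ≈ 2.0811e-5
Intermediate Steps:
a = -235/2 (a = -(146 + 89)/2 = -1/2*235 = -235/2 ≈ -117.50)
E(v) = -241/2 (E(v) = -3 - 235/2 = -241/2)
1/(48171 + E(-180)) = 1/(48171 - 241/2) = 1/(96101/2) = 2/96101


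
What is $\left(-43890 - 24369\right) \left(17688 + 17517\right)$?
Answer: $-2403058095$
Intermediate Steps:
$\left(-43890 - 24369\right) \left(17688 + 17517\right) = \left(-68259\right) 35205 = -2403058095$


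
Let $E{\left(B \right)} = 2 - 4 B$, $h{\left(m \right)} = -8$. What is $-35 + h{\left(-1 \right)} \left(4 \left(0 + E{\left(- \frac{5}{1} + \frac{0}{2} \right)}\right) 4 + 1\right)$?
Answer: $-2859$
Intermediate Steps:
$-35 + h{\left(-1 \right)} \left(4 \left(0 + E{\left(- \frac{5}{1} + \frac{0}{2} \right)}\right) 4 + 1\right) = -35 - 8 \left(4 \left(0 - \left(-2 + 4 \left(- \frac{5}{1} + \frac{0}{2}\right)\right)\right) 4 + 1\right) = -35 - 8 \left(4 \left(0 - \left(-2 + 4 \left(\left(-5\right) 1 + 0 \cdot \frac{1}{2}\right)\right)\right) 4 + 1\right) = -35 - 8 \left(4 \left(0 - \left(-2 + 4 \left(-5 + 0\right)\right)\right) 4 + 1\right) = -35 - 8 \left(4 \left(0 + \left(2 - -20\right)\right) 4 + 1\right) = -35 - 8 \left(4 \left(0 + \left(2 + 20\right)\right) 4 + 1\right) = -35 - 8 \left(4 \left(0 + 22\right) 4 + 1\right) = -35 - 8 \left(4 \cdot 22 \cdot 4 + 1\right) = -35 - 8 \left(88 \cdot 4 + 1\right) = -35 - 8 \left(352 + 1\right) = -35 - 2824 = -2859$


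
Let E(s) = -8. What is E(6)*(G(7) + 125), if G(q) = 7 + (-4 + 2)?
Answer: -1040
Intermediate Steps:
G(q) = 5 (G(q) = 7 - 2 = 5)
E(6)*(G(7) + 125) = -8*(5 + 125) = -8*130 = -1040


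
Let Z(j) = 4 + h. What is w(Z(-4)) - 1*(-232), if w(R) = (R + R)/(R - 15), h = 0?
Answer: 2544/11 ≈ 231.27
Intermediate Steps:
Z(j) = 4 (Z(j) = 4 + 0 = 4)
w(R) = 2*R/(-15 + R) (w(R) = (2*R)/(-15 + R) = 2*R/(-15 + R))
w(Z(-4)) - 1*(-232) = 2*4/(-15 + 4) - 1*(-232) = 2*4/(-11) + 232 = 2*4*(-1/11) + 232 = -8/11 + 232 = 2544/11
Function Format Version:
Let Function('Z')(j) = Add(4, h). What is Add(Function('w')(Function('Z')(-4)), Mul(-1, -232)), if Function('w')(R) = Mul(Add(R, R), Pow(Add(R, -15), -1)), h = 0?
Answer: Rational(2544, 11) ≈ 231.27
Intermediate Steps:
Function('Z')(j) = 4 (Function('Z')(j) = Add(4, 0) = 4)
Function('w')(R) = Mul(2, R, Pow(Add(-15, R), -1)) (Function('w')(R) = Mul(Mul(2, R), Pow(Add(-15, R), -1)) = Mul(2, R, Pow(Add(-15, R), -1)))
Add(Function('w')(Function('Z')(-4)), Mul(-1, -232)) = Add(Mul(2, 4, Pow(Add(-15, 4), -1)), Mul(-1, -232)) = Add(Mul(2, 4, Pow(-11, -1)), 232) = Add(Mul(2, 4, Rational(-1, 11)), 232) = Add(Rational(-8, 11), 232) = Rational(2544, 11)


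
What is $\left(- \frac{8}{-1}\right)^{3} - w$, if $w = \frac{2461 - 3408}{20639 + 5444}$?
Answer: $\frac{13355443}{26083} \approx 512.04$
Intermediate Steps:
$w = - \frac{947}{26083} \approx -0.036307$
$\left(- \frac{8}{-1}\right)^{3} - w = \left(- \frac{8}{-1}\right)^{3} - - \frac{947}{26083} = \left(\left(-8\right) \left(-1\right)\right)^{3} + \frac{947}{26083} = 8^{3} + \frac{947}{26083} = 512 + \frac{947}{26083} = \frac{13355443}{26083}$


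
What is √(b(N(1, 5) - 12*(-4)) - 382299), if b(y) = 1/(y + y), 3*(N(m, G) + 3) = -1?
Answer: I*√6864560643/134 ≈ 618.3*I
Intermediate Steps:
N(m, G) = -10/3 (N(m, G) = -3 + (⅓)*(-1) = -3 - ⅓ = -10/3)
b(y) = 1/(2*y)
√(b(N(1, 5) - 12*(-4)) - 382299) = √(1/(2*(-10/3 - 12*(-4))) - 382299) = √(1/(2*(-10/3 + 48)) - 382299) = √(1/(2*(134/3)) - 382299) = √((½)*(3/134) - 382299) = √(3/268 - 382299) = √(-102456129/268) = I*√6864560643/134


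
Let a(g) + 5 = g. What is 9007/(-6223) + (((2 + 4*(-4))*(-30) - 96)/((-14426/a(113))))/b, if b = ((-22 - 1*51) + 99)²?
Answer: -11006725381/7585818331 ≈ -1.4510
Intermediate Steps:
a(g) = -5 + g
b = 676 (b = ((-22 - 51) + 99)² = (-73 + 99)² = 26² = 676)
9007/(-6223) + (((2 + 4*(-4))*(-30) - 96)/((-14426/a(113))))/b = 9007/(-6223) + (((2 + 4*(-4))*(-30) - 96)/((-14426/(-5 + 113))))/676 = 9007*(-1/6223) + (((2 - 16)*(-30) - 96)/((-14426/108)))*(1/676) = -9007/6223 + ((-14*(-30) - 96)/((-14426*1/108)))*(1/676) = -9007/6223 + ((420 - 96)/(-7213/54))*(1/676) = -9007/6223 + (324*(-54/7213))*(1/676) = -9007/6223 - 17496/7213*1/676 = -9007/6223 - 4374/1218997 = -11006725381/7585818331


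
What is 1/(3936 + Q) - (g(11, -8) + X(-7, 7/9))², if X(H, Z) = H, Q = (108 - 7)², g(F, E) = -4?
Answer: -1710576/14137 ≈ -121.00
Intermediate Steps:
Q = 10201 (Q = 101² = 10201)
1/(3936 + Q) - (g(11, -8) + X(-7, 7/9))² = 1/(3936 + 10201) - (-4 - 7)² = 1/14137 - 1*(-11)² = 1/14137 - 1*121 = 1/14137 - 121 = -1710576/14137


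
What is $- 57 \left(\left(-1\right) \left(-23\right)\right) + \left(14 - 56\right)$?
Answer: $-1353$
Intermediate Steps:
$- 57 \left(\left(-1\right) \left(-23\right)\right) + \left(14 - 56\right) = \left(-57\right) 23 - 42 = -1311 - 42 = -1353$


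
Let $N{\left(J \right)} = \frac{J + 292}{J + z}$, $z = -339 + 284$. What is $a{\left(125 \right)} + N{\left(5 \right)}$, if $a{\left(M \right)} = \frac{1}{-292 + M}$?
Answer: $- \frac{49649}{8350} \approx -5.946$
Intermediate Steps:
$z = -55$
$N{\left(J \right)} = \frac{292 + J}{-55 + J}$ ($N{\left(J \right)} = \frac{J + 292}{J - 55} = \frac{292 + J}{-55 + J}$)
$a{\left(125 \right)} + N{\left(5 \right)} = \frac{1}{-292 + 125} + \frac{292 + 5}{-55 + 5} = \frac{1}{-167} + \frac{1}{-50} \cdot 297 = - \frac{1}{167} - \frac{297}{50} = - \frac{49649}{8350}$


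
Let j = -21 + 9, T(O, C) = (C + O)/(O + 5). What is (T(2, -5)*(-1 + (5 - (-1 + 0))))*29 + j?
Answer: -519/7 ≈ -74.143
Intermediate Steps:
T(O, C) = (C + O)/(5 + O)
j = -12
(T(2, -5)*(-1 + (5 - (-1 + 0))))*29 + j = (((-5 + 2)/(5 + 2))*(-1 + (5 - (-1 + 0))))*29 - 12 = ((-3/7)*(-1 + (5 - 1*(-1))))*29 - 12 = (((1/7)*(-3))*(-1 + (5 + 1)))*29 - 12 = -3*(-1 + 6)/7*29 - 12 = -3/7*5*29 - 12 = -15/7*29 - 12 = -435/7 - 12 = -519/7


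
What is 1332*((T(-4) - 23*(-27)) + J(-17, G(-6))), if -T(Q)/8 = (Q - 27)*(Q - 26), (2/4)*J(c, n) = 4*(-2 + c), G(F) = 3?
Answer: -9285372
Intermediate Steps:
J(c, n) = -16 + 8*c (J(c, n) = 2*(4*(-2 + c)) = 2*(-8 + 4*c) = -16 + 8*c)
T(Q) = -8*(-27 + Q)*(-26 + Q) (T(Q) = -8*(Q - 27)*(Q - 26) = -8*(-27 + Q)*(-26 + Q))
1332*((T(-4) - 23*(-27)) + J(-17, G(-6))) = 1332*(((-5616 - 8*(-4)² + 424*(-4)) - 23*(-27)) + (-16 + 8*(-17))) = 1332*(((-5616 - 8*16 - 1696) - 1*(-621)) + (-16 - 136)) = 1332*(((-5616 - 128 - 1696) + 621) - 152) = 1332*((-7440 + 621) - 152) = 1332*(-6819 - 152) = 1332*(-6971) = -9285372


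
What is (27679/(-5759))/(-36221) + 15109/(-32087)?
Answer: -3150799993478/6693243564293 ≈ -0.47074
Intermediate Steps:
(27679/(-5759))/(-36221) + 15109/(-32087) = (27679*(-1/5759))*(-1/36221) + 15109*(-1/32087) = -27679/5759*(-1/36221) - 15109/32087 = 27679/208596739 - 15109/32087 = -3150799993478/6693243564293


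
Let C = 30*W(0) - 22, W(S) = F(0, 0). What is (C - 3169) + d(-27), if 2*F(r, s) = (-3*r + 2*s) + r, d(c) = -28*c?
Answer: -2435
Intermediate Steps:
F(r, s) = s - r (F(r, s) = ((-3*r + 2*s) + r)/2 = (-2*r + 2*s)/2 = s - r)
W(S) = 0 (W(S) = 0 - 1*0 = 0 + 0 = 0)
C = -22 (C = 30*0 - 22 = 0 - 22 = -22)
(C - 3169) + d(-27) = (-22 - 3169) - 28*(-27) = -3191 + 756 = -2435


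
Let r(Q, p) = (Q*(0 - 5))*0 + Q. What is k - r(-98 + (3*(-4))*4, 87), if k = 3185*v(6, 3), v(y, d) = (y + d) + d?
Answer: 38366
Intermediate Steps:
v(y, d) = y + 2*d (v(y, d) = (d + y) + d = y + 2*d)
r(Q, p) = Q (r(Q, p) = (Q*(-5))*0 + Q = -5*Q*0 + Q = 0 + Q = Q)
k = 38220 (k = 3185*(6 + 2*3) = 3185*(6 + 6) = 3185*12 = 38220)
k - r(-98 + (3*(-4))*4, 87) = 38220 - (-98 + (3*(-4))*4) = 38220 - (-98 - 12*4) = 38220 - (-98 - 48) = 38220 - 1*(-146) = 38220 + 146 = 38366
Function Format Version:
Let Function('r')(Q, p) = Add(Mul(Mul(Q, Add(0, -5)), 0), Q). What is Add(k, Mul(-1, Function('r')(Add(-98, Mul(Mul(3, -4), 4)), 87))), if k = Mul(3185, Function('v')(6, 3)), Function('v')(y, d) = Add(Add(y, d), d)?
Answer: 38366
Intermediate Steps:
Function('v')(y, d) = Add(y, Mul(2, d)) (Function('v')(y, d) = Add(Add(d, y), d) = Add(y, Mul(2, d)))
Function('r')(Q, p) = Q (Function('r')(Q, p) = Add(Mul(Mul(Q, -5), 0), Q) = Add(Mul(Mul(-5, Q), 0), Q) = Add(0, Q) = Q)
k = 38220 (k = Mul(3185, Add(6, Mul(2, 3))) = Mul(3185, Add(6, 6)) = Mul(3185, 12) = 38220)
Add(k, Mul(-1, Function('r')(Add(-98, Mul(Mul(3, -4), 4)), 87))) = Add(38220, Mul(-1, Add(-98, Mul(Mul(3, -4), 4)))) = Add(38220, Mul(-1, Add(-98, Mul(-12, 4)))) = Add(38220, Mul(-1, Add(-98, -48))) = Add(38220, Mul(-1, -146)) = Add(38220, 146) = 38366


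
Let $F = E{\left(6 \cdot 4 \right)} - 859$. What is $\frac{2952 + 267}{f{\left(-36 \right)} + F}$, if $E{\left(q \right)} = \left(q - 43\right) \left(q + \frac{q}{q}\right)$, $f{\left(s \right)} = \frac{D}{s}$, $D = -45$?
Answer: $- \frac{4292}{1777} \approx -2.4153$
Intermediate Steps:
$f{\left(s \right)} = - \frac{45}{s}$
$E{\left(q \right)} = \left(1 + q\right) \left(-43 + q\right)$ ($E{\left(q \right)} = \left(-43 + q\right) \left(q + 1\right) = \left(-43 + q\right) \left(1 + q\right) = \left(1 + q\right) \left(-43 + q\right)$)
$F = -1334$ ($F = \left(-43 + \left(6 \cdot 4\right)^{2} - 42 \cdot 6 \cdot 4\right) - 859 = \left(-43 + 24^{2} - 1008\right) - 859 = \left(-43 + 576 - 1008\right) - 859 = -475 - 859 = -1334$)
$\frac{2952 + 267}{f{\left(-36 \right)} + F} = \frac{2952 + 267}{- \frac{45}{-36} - 1334} = \frac{3219}{\left(-45\right) \left(- \frac{1}{36}\right) - 1334} = \frac{3219}{\frac{5}{4} - 1334} = \frac{3219}{- \frac{5331}{4}} = 3219 \left(- \frac{4}{5331}\right) = - \frac{4292}{1777}$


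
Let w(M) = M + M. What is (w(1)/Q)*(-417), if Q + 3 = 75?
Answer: -139/12 ≈ -11.583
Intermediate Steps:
Q = 72 (Q = -3 + 75 = 72)
w(M) = 2*M
(w(1)/Q)*(-417) = ((2*1)/72)*(-417) = (2*(1/72))*(-417) = (1/36)*(-417) = -139/12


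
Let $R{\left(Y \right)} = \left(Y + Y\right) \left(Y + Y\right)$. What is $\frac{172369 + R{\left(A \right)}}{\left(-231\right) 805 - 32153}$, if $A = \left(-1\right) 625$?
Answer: $- \frac{1734869}{218108} \approx -7.9542$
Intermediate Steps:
$A = -625$
$R{\left(Y \right)} = 4 Y^{2}$ ($R{\left(Y \right)} = 2 Y 2 Y = 4 Y^{2}$)
$\frac{172369 + R{\left(A \right)}}{\left(-231\right) 805 - 32153} = \frac{172369 + 4 \left(-625\right)^{2}}{\left(-231\right) 805 - 32153} = \frac{172369 + 4 \cdot 390625}{-185955 - 32153} = \frac{172369 + 1562500}{-218108} = 1734869 \left(- \frac{1}{218108}\right) = - \frac{1734869}{218108}$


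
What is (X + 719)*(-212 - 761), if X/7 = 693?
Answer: -5419610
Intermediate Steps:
X = 4851 (X = 7*693 = 4851)
(X + 719)*(-212 - 761) = (4851 + 719)*(-212 - 761) = 5570*(-973) = -5419610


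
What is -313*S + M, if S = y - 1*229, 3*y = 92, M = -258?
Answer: 185461/3 ≈ 61820.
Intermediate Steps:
y = 92/3 (y = (1/3)*92 = 92/3 ≈ 30.667)
S = -595/3 (S = 92/3 - 1*229 = 92/3 - 229 = -595/3 ≈ -198.33)
-313*S + M = -313*(-595/3) - 258 = 186235/3 - 258 = 185461/3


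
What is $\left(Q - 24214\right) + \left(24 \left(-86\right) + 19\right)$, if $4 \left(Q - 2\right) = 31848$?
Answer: $-18295$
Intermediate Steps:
$Q = 7964$ ($Q = 2 + \frac{1}{4} \cdot 31848 = 2 + 7962 = 7964$)
$\left(Q - 24214\right) + \left(24 \left(-86\right) + 19\right) = \left(7964 - 24214\right) + \left(24 \left(-86\right) + 19\right) = -16250 + \left(-2064 + 19\right) = -16250 - 2045 = -18295$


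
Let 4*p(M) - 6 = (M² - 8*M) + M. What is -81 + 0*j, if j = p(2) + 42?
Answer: -81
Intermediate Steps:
p(M) = 3/2 - 7*M/4 + M²/4 (p(M) = 3/2 + ((M² - 8*M) + M)/4 = 3/2 + (M² - 7*M)/4 = 3/2 + (-7*M/4 + M²/4) = 3/2 - 7*M/4 + M²/4)
j = 41 (j = (3/2 - 7/4*2 + (¼)*2²) + 42 = (3/2 - 7/2 + (¼)*4) + 42 = (3/2 - 7/2 + 1) + 42 = -1 + 42 = 41)
-81 + 0*j = -81 + 0*41 = -81 + 0 = -81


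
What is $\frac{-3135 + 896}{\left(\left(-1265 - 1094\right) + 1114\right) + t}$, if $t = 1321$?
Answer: $- \frac{2239}{76} \approx -29.461$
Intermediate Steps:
$\frac{-3135 + 896}{\left(\left(-1265 - 1094\right) + 1114\right) + t} = \frac{-3135 + 896}{\left(\left(-1265 - 1094\right) + 1114\right) + 1321} = - \frac{2239}{\left(-2359 + 1114\right) + 1321} = - \frac{2239}{-1245 + 1321} = - \frac{2239}{76}$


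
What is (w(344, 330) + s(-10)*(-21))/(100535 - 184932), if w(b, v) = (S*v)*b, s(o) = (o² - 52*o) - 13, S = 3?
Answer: -327813/84397 ≈ -3.8842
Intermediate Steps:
s(o) = -13 + o² - 52*o
w(b, v) = 3*b*v (w(b, v) = (3*v)*b = 3*b*v)
(w(344, 330) + s(-10)*(-21))/(100535 - 184932) = (3*344*330 + (-13 + (-10)² - 52*(-10))*(-21))/(100535 - 184932) = (340560 + (-13 + 100 + 520)*(-21))/(-84397) = (340560 + 607*(-21))*(-1/84397) = (340560 - 12747)*(-1/84397) = 327813*(-1/84397) = -327813/84397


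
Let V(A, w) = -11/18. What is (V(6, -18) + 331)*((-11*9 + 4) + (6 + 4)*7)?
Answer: -148675/18 ≈ -8259.7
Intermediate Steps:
V(A, w) = -11/18 (V(A, w) = -11*1/18 = -11/18)
(V(6, -18) + 331)*((-11*9 + 4) + (6 + 4)*7) = (-11/18 + 331)*((-11*9 + 4) + (6 + 4)*7) = 5947*((-99 + 4) + 10*7)/18 = 5947*(-95 + 70)/18 = (5947/18)*(-25) = -148675/18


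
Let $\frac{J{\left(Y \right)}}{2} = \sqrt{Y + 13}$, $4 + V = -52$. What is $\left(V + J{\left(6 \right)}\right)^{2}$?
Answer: $3212 - 224 \sqrt{19} \approx 2235.6$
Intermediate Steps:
$V = -56$ ($V = -4 - 52 = -56$)
$J{\left(Y \right)} = 2 \sqrt{13 + Y}$ ($J{\left(Y \right)} = 2 \sqrt{Y + 13} = 2 \sqrt{13 + Y}$)
$\left(V + J{\left(6 \right)}\right)^{2} = \left(-56 + 2 \sqrt{13 + 6}\right)^{2} = \left(-56 + 2 \sqrt{19}\right)^{2}$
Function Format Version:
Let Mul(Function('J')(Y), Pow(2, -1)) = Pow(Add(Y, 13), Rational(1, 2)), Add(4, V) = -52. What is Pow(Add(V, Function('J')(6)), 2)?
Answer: Add(3212, Mul(-224, Pow(19, Rational(1, 2)))) ≈ 2235.6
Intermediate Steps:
V = -56 (V = Add(-4, -52) = -56)
Function('J')(Y) = Mul(2, Pow(Add(13, Y), Rational(1, 2))) (Function('J')(Y) = Mul(2, Pow(Add(Y, 13), Rational(1, 2))) = Mul(2, Pow(Add(13, Y), Rational(1, 2))))
Pow(Add(V, Function('J')(6)), 2) = Pow(Add(-56, Mul(2, Pow(Add(13, 6), Rational(1, 2)))), 2) = Pow(Add(-56, Mul(2, Pow(19, Rational(1, 2)))), 2)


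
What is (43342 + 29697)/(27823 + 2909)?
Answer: 73039/30732 ≈ 2.3766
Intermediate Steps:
(43342 + 29697)/(27823 + 2909) = 73039/30732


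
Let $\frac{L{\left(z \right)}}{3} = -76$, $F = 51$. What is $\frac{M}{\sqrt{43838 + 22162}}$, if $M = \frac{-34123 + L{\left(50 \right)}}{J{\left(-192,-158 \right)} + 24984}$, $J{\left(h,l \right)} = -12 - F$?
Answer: $- \frac{34351 \sqrt{165}}{82239300} \approx -0.0053654$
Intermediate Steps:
$L{\left(z \right)} = -228$ ($L{\left(z \right)} = 3 \left(-76\right) = -228$)
$J{\left(h,l \right)} = -63$ ($J{\left(h,l \right)} = -12 - 51 = -63$)
$M = - \frac{34351}{24921}$ ($M = \frac{-34123 - 228}{-63 + 24984} = - \frac{34351}{24921} \approx -1.3784$)
$\frac{M}{\sqrt{43838 + 22162}} = - \frac{34351}{24921 \sqrt{43838 + 22162}} = - \frac{34351}{24921 \sqrt{66000}} = - \frac{34351}{24921 \cdot 20 \sqrt{165}} = - \frac{34351 \frac{\sqrt{165}}{3300}}{24921} = - \frac{34351 \sqrt{165}}{82239300}$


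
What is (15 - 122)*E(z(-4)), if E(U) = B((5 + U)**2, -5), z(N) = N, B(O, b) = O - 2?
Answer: 107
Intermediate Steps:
B(O, b) = -2 + O
E(U) = -2 + (5 + U)**2
(15 - 122)*E(z(-4)) = (15 - 122)*(-2 + (5 - 4)**2) = -107*(-2 + 1**2) = -107*(-2 + 1) = -107*(-1) = 107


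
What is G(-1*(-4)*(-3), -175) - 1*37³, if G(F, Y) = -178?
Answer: -50831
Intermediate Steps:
G(-1*(-4)*(-3), -175) - 1*37³ = -178 - 1*37³ = -178 - 1*50653 = -178 - 50653 = -50831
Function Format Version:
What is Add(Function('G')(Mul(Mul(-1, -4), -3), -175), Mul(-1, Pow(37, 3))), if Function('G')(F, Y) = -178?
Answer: -50831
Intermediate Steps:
Add(Function('G')(Mul(Mul(-1, -4), -3), -175), Mul(-1, Pow(37, 3))) = Add(-178, Mul(-1, Pow(37, 3))) = Add(-178, Mul(-1, 50653)) = Add(-178, -50653) = -50831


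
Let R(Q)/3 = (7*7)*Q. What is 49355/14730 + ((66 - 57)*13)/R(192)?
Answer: 15496877/4619328 ≈ 3.3548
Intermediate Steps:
R(Q) = 147*Q (R(Q) = 3*((7*7)*Q) = 3*(49*Q) = 147*Q)
49355/14730 + ((66 - 57)*13)/R(192) = 49355/14730 + ((66 - 57)*13)/((147*192)) = 49355*(1/14730) + (9*13)/28224 = 9871/2946 + 117*(1/28224) = 9871/2946 + 13/3136 = 15496877/4619328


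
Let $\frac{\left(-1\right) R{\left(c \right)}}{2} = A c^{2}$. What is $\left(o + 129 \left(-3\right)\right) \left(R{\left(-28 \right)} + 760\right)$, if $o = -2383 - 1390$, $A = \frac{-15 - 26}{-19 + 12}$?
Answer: $35043840$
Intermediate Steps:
$A = \frac{41}{7}$ ($A = - \frac{41}{-7} = \left(-41\right) \left(- \frac{1}{7}\right) = \frac{41}{7} \approx 5.8571$)
$o = -3773$ ($o = -2383 - 1390 = -3773$)
$R{\left(c \right)} = - \frac{82 c^{2}}{7}$ ($R{\left(c \right)} = - 2 \frac{41 c^{2}}{7} = - \frac{82 c^{2}}{7}$)
$\left(o + 129 \left(-3\right)\right) \left(R{\left(-28 \right)} + 760\right) = \left(-3773 + 129 \left(-3\right)\right) \left(- \frac{82 \left(-28\right)^{2}}{7} + 760\right) = \left(-3773 - 387\right) \left(\left(- \frac{82}{7}\right) 784 + 760\right) = - 4160 \left(-9184 + 760\right) = \left(-4160\right) \left(-8424\right) = 35043840$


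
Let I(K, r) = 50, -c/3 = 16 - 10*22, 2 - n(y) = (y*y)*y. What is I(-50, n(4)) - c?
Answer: -562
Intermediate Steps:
n(y) = 2 - y³ (n(y) = 2 - y*y*y = 2 - y²*y = 2 - y³)
c = 612 (c = -3*(16 - 10*22) = -3*(16 - 220) = -3*(-204) = 612)
I(-50, n(4)) - c = 50 - 1*612 = 50 - 612 = -562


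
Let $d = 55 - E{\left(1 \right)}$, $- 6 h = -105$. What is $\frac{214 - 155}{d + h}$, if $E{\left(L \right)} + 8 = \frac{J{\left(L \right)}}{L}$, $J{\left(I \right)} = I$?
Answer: $\frac{118}{159} \approx 0.74214$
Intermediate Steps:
$h = \frac{35}{2}$ ($h = \left(- \frac{1}{6}\right) \left(-105\right) = \frac{35}{2} \approx 17.5$)
$E{\left(L \right)} = -7$ ($E{\left(L \right)} = -8 + \frac{L}{L} = -8 + 1 = -7$)
$d = 62$ ($d = 55 - -7 = 55 + 7 = 62$)
$\frac{214 - 155}{d + h} = \frac{214 - 155}{62 + \frac{35}{2}} = \frac{1}{\frac{159}{2}} \cdot 59 = \frac{2}{159} \cdot 59 = \frac{118}{159}$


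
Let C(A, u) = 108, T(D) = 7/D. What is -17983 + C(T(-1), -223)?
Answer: -17875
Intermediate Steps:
-17983 + C(T(-1), -223) = -17983 + 108 = -17875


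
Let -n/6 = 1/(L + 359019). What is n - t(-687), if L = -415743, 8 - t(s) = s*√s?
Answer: -75631/9454 - 687*I*√687 ≈ -7.9999 - 18007.0*I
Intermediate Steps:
t(s) = 8 - s^(3/2) (t(s) = 8 - s*√s = 8 - s^(3/2))
n = 1/9454 (n = -6/(-415743 + 359019) = -6/(-56724) = -6*(-1/56724) = 1/9454 ≈ 0.00010578)
n - t(-687) = 1/9454 - (8 - (-687)^(3/2)) = 1/9454 - (8 - (-687)*I*√687) = 1/9454 - (8 + 687*I*√687) = 1/9454 + (-8 - 687*I*√687) = -75631/9454 - 687*I*√687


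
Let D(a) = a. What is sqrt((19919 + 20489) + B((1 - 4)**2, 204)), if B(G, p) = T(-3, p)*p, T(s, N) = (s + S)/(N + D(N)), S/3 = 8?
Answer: sqrt(161674)/2 ≈ 201.04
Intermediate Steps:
S = 24 (S = 3*8 = 24)
T(s, N) = (24 + s)/(2*N) (T(s, N) = (s + 24)/(N + N) = (24 + s)/((2*N)) = (24 + s)*(1/(2*N)) = (24 + s)/(2*N))
B(G, p) = 21/2 (B(G, p) = ((24 - 3)/(2*p))*p = ((1/2)*21/p)*p = (21/(2*p))*p = 21/2)
sqrt((19919 + 20489) + B((1 - 4)**2, 204)) = sqrt((19919 + 20489) + 21/2) = sqrt(40408 + 21/2) = sqrt(80837/2) = sqrt(161674)/2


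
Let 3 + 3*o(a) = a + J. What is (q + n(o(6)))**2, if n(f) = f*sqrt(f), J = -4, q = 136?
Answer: (1224 - I*sqrt(3))**2/81 ≈ 18496.0 - 52.346*I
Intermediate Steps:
o(a) = -7/3 + a/3 (o(a) = -1 + (a - 4)/3 = -1 + (-4 + a)/3 = -1 + (-4/3 + a/3) = -7/3 + a/3)
n(f) = f**(3/2)
(q + n(o(6)))**2 = (136 + (-7/3 + (1/3)*6)**(3/2))**2 = (136 + (-7/3 + 2)**(3/2))**2 = (136 + (-1/3)**(3/2))**2 = (136 - I*sqrt(3)/9)**2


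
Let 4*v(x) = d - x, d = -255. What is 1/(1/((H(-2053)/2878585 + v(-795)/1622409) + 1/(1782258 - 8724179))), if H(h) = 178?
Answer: 1565923870432784/10806817493822313355 ≈ 0.00014490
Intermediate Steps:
v(x) = -255/4 - x/4 (v(x) = (-255 - x)/4 = -255/4 - x/4)
1/(1/((H(-2053)/2878585 + v(-795)/1622409) + 1/(1782258 - 8724179))) = 1/(1/((178/2878585 + (-255/4 - ¼*(-795))/1622409) + 1/(1782258 - 8724179))) = 1/(1/((178*(1/2878585) + (-255/4 + 795/4)*(1/1622409)) + 1/(-6941921))) = 1/(1/((178/2878585 + 135*(1/1622409)) - 1/6941921)) = 1/(1/((178/2878585 + 45/540803) - 1/6941921)) = 1/(1/(225799259/1556747403755 - 1/6941921)) = 1/(1/(1565923870432784/10806817493822313355)) = 1/(10806817493822313355/1565923870432784) = 1565923870432784/10806817493822313355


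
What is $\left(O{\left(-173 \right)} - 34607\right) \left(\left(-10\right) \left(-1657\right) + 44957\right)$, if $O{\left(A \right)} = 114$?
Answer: $-2122250811$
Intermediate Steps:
$\left(O{\left(-173 \right)} - 34607\right) \left(\left(-10\right) \left(-1657\right) + 44957\right) = \left(114 - 34607\right) \left(\left(-10\right) \left(-1657\right) + 44957\right) = - 34493 \left(16570 + 44957\right) = \left(-34493\right) 61527 = -2122250811$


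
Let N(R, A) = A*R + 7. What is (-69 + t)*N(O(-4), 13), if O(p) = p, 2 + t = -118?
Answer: 8505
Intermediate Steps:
t = -120 (t = -2 - 118 = -120)
N(R, A) = 7 + A*R
(-69 + t)*N(O(-4), 13) = (-69 - 120)*(7 + 13*(-4)) = -189*(7 - 52) = -189*(-45) = 8505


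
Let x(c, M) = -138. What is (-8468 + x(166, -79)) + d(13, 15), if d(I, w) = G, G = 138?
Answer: -8468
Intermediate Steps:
d(I, w) = 138
(-8468 + x(166, -79)) + d(13, 15) = (-8468 - 138) + 138 = -8606 + 138 = -8468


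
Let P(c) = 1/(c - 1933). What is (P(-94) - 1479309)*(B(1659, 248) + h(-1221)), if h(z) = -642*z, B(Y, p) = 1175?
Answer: -2354040002922608/2027 ≈ -1.1613e+12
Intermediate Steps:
P(c) = 1/(-1933 + c)
(P(-94) - 1479309)*(B(1659, 248) + h(-1221)) = (1/(-1933 - 94) - 1479309)*(1175 - 642*(-1221)) = (1/(-2027) - 1479309)*(1175 + 783882) = (-1/2027 - 1479309)*785057 = -2998559344/2027*785057 = -2354040002922608/2027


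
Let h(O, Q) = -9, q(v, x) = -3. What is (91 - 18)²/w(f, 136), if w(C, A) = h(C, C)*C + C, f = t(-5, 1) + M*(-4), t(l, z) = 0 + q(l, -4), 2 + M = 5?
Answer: 5329/120 ≈ 44.408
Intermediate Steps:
M = 3 (M = -2 + 5 = 3)
t(l, z) = -3 (t(l, z) = 0 - 3 = -3)
f = -15 (f = -3 + 3*(-4) = -3 - 12 = -15)
w(C, A) = -8*C (w(C, A) = -9*C + C = -8*C)
(91 - 18)²/w(f, 136) = (91 - 18)²/((-8*(-15))) = 73²/120 = 5329*(1/120) = 5329/120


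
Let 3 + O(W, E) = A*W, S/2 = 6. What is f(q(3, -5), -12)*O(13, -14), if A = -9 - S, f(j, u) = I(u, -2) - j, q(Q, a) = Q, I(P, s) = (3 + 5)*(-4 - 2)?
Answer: 14076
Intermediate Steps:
I(P, s) = -48 (I(P, s) = 8*(-6) = -48)
S = 12 (S = 2*6 = 12)
f(j, u) = -48 - j
A = -21 (A = -9 - 1*12 = -9 - 12 = -21)
O(W, E) = -3 - 21*W
f(q(3, -5), -12)*O(13, -14) = (-48 - 1*3)*(-3 - 21*13) = (-48 - 3)*(-3 - 273) = -51*(-276) = 14076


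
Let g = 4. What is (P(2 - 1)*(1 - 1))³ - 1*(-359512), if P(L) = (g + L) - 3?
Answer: 359512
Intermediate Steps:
P(L) = 1 + L (P(L) = (4 + L) - 3 = 1 + L)
(P(2 - 1)*(1 - 1))³ - 1*(-359512) = ((1 + (2 - 1))*(1 - 1))³ - 1*(-359512) = ((1 + 1)*0)³ + 359512 = (2*0)³ + 359512 = 0³ + 359512 = 0 + 359512 = 359512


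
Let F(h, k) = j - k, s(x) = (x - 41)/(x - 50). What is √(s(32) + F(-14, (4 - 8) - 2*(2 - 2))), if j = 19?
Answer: √94/2 ≈ 4.8477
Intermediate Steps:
s(x) = (-41 + x)/(-50 + x)
F(h, k) = 19 - k
√(s(32) + F(-14, (4 - 8) - 2*(2 - 2))) = √((-41 + 32)/(-50 + 32) + (19 - ((4 - 8) - 2*(2 - 2)))) = √(-9/(-18) + (19 - (-4 - 2*0))) = √(-1/18*(-9) + (19 - (-4 + 0))) = √(½ + (19 - 1*(-4))) = √(½ + (19 + 4)) = √(½ + 23) = √(47/2) = √94/2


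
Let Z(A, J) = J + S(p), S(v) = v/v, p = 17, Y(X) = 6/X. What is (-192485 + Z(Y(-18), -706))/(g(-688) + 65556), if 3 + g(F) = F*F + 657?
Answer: -96595/269777 ≈ -0.35806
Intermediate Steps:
S(v) = 1
Z(A, J) = 1 + J (Z(A, J) = J + 1 = 1 + J)
g(F) = 654 + F² (g(F) = -3 + (F*F + 657) = -3 + (F² + 657) = -3 + (657 + F²) = 654 + F²)
(-192485 + Z(Y(-18), -706))/(g(-688) + 65556) = (-192485 + (1 - 706))/((654 + (-688)²) + 65556) = (-192485 - 705)/((654 + 473344) + 65556) = -193190/(473998 + 65556) = -193190/539554 = -193190*1/539554 = -96595/269777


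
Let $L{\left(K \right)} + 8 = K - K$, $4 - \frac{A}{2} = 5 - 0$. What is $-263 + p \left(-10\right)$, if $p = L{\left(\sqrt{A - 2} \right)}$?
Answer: $-183$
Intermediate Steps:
$A = -2$ ($A = 8 - 2 \left(5 - 0\right) = 8 - 2 \left(5 + 0\right) = 8 - 10 = -2$)
$L{\left(K \right)} = -8$ ($L{\left(K \right)} = -8 + \left(K - K\right) = -8 + 0 = -8$)
$p = -8$
$-263 + p \left(-10\right) = -263 - -80 = -263 + 80 = -183$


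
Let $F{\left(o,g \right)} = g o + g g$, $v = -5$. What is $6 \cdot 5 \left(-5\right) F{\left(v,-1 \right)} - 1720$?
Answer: $-2620$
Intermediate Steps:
$F{\left(o,g \right)} = g^{2} + g o$ ($F{\left(o,g \right)} = g o + g^{2} = g^{2} + g o$)
$6 \cdot 5 \left(-5\right) F{\left(v,-1 \right)} - 1720 = 6 \cdot 5 \left(-5\right) \left(- (-1 - 5)\right) - 1720 = 30 \left(-5\right) \left(\left(-1\right) \left(-6\right)\right) - 1720 = \left(-150\right) 6 - 1720 = -900 - 1720 = -2620$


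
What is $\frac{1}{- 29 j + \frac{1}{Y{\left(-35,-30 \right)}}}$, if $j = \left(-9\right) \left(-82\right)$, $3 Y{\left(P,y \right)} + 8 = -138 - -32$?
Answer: $- \frac{38}{813277} \approx -4.6725 \cdot 10^{-5}$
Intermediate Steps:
$Y{\left(P,y \right)} = -38$ ($Y{\left(P,y \right)} = - \frac{8}{3} + \frac{-138 - -32}{3} = - \frac{8}{3} + \frac{-138 + 32}{3} = - \frac{8}{3} + \frac{1}{3} \left(-106\right) = - \frac{8}{3} - \frac{106}{3} = -38$)
$j = 738$
$\frac{1}{- 29 j + \frac{1}{Y{\left(-35,-30 \right)}}} = \frac{1}{\left(-29\right) 738 + \frac{1}{-38}} = \frac{1}{-21402 - \frac{1}{38}} = \frac{1}{- \frac{813277}{38}} = - \frac{38}{813277}$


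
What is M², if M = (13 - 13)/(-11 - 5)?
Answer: 0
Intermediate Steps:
M = 0 (M = 0/(-16) = 0*(-1/16) = 0)
M² = 0² = 0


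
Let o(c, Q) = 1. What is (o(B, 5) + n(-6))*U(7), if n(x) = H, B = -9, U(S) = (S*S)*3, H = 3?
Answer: 588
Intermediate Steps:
U(S) = 3*S**2 (U(S) = S**2*3 = 3*S**2)
n(x) = 3
(o(B, 5) + n(-6))*U(7) = (1 + 3)*(3*7**2) = 4*(3*49) = 4*147 = 588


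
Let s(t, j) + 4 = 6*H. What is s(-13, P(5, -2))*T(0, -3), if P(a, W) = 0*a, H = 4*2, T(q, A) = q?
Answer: 0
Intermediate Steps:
H = 8
P(a, W) = 0
s(t, j) = 44 (s(t, j) = -4 + 6*8 = -4 + 48 = 44)
s(-13, P(5, -2))*T(0, -3) = 44*0 = 0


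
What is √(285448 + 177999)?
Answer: √463447 ≈ 680.77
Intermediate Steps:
√(285448 + 177999) = √463447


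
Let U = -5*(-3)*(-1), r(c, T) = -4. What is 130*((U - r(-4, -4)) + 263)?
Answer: 32760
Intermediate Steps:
U = -15 (U = 15*(-1) = -15)
130*((U - r(-4, -4)) + 263) = 130*((-15 - 1*(-4)) + 263) = 130*((-15 + 4) + 263) = 130*(-11 + 263) = 130*252 = 32760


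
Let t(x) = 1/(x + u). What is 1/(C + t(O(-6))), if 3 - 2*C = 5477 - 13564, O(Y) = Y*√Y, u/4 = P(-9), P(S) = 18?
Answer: 21843072/88355517481 - 6*I*√6/88355517481 ≈ 0.00024722 - 1.6634e-10*I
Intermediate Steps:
u = 72 (u = 4*18 = 72)
O(Y) = Y^(3/2)
t(x) = 1/(72 + x) (t(x) = 1/(x + 72) = 1/(72 + x))
C = 4045 (C = 3/2 - (5477 - 13564)/2 = 3/2 - ½*(-8087) = 3/2 + 8087/2 = 4045)
1/(C + t(O(-6))) = 1/(4045 + 1/(72 + (-6)^(3/2))) = 1/(4045 + 1/(72 - 6*I*√6))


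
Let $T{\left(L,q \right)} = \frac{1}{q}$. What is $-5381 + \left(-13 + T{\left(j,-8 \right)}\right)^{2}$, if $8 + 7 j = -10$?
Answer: $- \frac{333359}{64} \approx -5208.7$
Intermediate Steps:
$j = - \frac{18}{7}$ ($j = - \frac{8}{7} + \frac{1}{7} \left(-10\right) = - \frac{8}{7} - \frac{10}{7} = - \frac{18}{7} \approx -2.5714$)
$-5381 + \left(-13 + T{\left(j,-8 \right)}\right)^{2} = -5381 + \left(-13 + \frac{1}{-8}\right)^{2} = -5381 + \left(-13 - \frac{1}{8}\right)^{2} = -5381 + \left(- \frac{105}{8}\right)^{2} = -5381 + \frac{11025}{64} = - \frac{333359}{64}$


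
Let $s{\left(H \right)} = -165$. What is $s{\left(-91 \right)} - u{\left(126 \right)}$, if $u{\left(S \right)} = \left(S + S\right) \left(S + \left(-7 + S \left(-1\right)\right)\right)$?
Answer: $1599$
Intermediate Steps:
$u{\left(S \right)} = - 14 S$ ($u{\left(S \right)} = 2 S \left(S - \left(7 + S\right)\right) = 2 S \left(-7\right) = - 14 S$)
$s{\left(-91 \right)} - u{\left(126 \right)} = -165 - \left(-14\right) 126 = -165 - -1764 = -165 + 1764 = 1599$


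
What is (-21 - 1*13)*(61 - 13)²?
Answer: -78336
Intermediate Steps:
(-21 - 1*13)*(61 - 13)² = (-21 - 13)*48² = -34*2304 = -78336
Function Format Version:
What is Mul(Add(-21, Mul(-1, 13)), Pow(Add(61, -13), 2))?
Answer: -78336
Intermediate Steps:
Mul(Add(-21, Mul(-1, 13)), Pow(Add(61, -13), 2)) = Mul(Add(-21, -13), Pow(48, 2)) = Mul(-34, 2304) = -78336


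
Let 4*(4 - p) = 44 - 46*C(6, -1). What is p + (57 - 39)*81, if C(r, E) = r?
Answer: 1520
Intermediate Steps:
p = 62 (p = 4 - (44 - 46*6)/4 = 4 - (44 - 276)/4 = 4 - ¼*(-232) = 4 + 58 = 62)
p + (57 - 39)*81 = 62 + (57 - 39)*81 = 62 + 18*81 = 62 + 1458 = 1520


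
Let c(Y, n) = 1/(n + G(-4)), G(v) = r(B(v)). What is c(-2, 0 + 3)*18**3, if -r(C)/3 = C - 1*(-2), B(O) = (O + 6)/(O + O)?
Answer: -2592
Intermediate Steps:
B(O) = (6 + O)/(2*O) (B(O) = (6 + O)/((2*O)) = (6 + O)*(1/(2*O)) = (6 + O)/(2*O))
r(C) = -6 - 3*C (r(C) = -3*(C - 1*(-2)) = -3*(C + 2) = -3*(2 + C) = -6 - 3*C)
G(v) = -6 - 3*(6 + v)/(2*v)
c(Y, n) = 1/(-21/4 + n) (c(Y, n) = 1/(n + (-15/2 - 9/(-4))) = 1/(n + (-15/2 - 9*(-1/4))) = 1/(n + (-15/2 + 9/4)) = 1/(n - 21/4) = 1/(-21/4 + n))
c(-2, 0 + 3)*18**3 = (4/(-21 + 4*(0 + 3)))*18**3 = (4/(-21 + 4*3))*5832 = (4/(-21 + 12))*5832 = (4/(-9))*5832 = (4*(-1/9))*5832 = -4/9*5832 = -2592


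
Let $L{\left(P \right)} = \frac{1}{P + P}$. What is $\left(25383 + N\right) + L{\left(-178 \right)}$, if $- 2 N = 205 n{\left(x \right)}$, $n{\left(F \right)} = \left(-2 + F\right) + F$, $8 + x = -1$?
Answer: $\frac{9766147}{356} \approx 27433.0$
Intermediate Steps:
$x = -9$ ($x = -8 - 1 = -9$)
$L{\left(P \right)} = \frac{1}{2 P}$
$n{\left(F \right)} = -2 + 2 F$
$N = 2050$ ($N = - \frac{205 \left(-2 + 2 \left(-9\right)\right)}{2} = - \frac{205 \left(-2 - 18\right)}{2} = - \frac{205 \left(-20\right)}{2} = \left(- \frac{1}{2}\right) \left(-4100\right) = 2050$)
$\left(25383 + N\right) + L{\left(-178 \right)} = \left(25383 + 2050\right) + \frac{1}{2 \left(-178\right)} = 27433 + \frac{1}{2} \left(- \frac{1}{178}\right) = 27433 - \frac{1}{356} = \frac{9766147}{356}$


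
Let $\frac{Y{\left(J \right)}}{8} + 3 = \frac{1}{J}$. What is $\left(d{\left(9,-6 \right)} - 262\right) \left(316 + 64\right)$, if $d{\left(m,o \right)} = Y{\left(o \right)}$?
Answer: $- \frac{327560}{3} \approx -1.0919 \cdot 10^{5}$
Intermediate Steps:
$Y{\left(J \right)} = -24 + \frac{8}{J}$
$d{\left(m,o \right)} = -24 + \frac{8}{o}$
$\left(d{\left(9,-6 \right)} - 262\right) \left(316 + 64\right) = \left(\left(-24 + \frac{8}{-6}\right) - 262\right) \left(316 + 64\right) = \left(\left(-24 + 8 \left(- \frac{1}{6}\right)\right) - 262\right) 380 = \left(\left(-24 - \frac{4}{3}\right) - 262\right) 380 = \left(- \frac{76}{3} - 262\right) 380 = \left(- \frac{862}{3}\right) 380 = - \frac{327560}{3}$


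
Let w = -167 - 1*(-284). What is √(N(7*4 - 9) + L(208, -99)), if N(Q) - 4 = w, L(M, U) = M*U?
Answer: I*√20471 ≈ 143.08*I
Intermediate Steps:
w = 117 (w = -167 + 284 = 117)
N(Q) = 121 (N(Q) = 4 + 117 = 121)
√(N(7*4 - 9) + L(208, -99)) = √(121 + 208*(-99)) = √(121 - 20592) = √(-20471) = I*√20471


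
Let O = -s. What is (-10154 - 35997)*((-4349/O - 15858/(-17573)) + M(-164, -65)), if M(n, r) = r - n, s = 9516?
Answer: -774532472849387/167224668 ≈ -4.6317e+6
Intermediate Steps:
O = -9516 (O = -1*9516 = -9516)
(-10154 - 35997)*((-4349/O - 15858/(-17573)) + M(-164, -65)) = (-10154 - 35997)*((-4349/(-9516) - 15858/(-17573)) + (-65 - 1*(-164))) = -46151*((-4349*(-1/9516) - 15858*(-1/17573)) + (-65 + 164)) = -46151*((4349/9516 + 15858/17573) + 99) = -46151*(227329705/167224668 + 99) = -46151*16782571837/167224668 = -774532472849387/167224668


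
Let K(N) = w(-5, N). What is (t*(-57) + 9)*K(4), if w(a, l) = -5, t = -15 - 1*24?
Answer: -11160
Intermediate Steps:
t = -39 (t = -15 - 24 = -39)
K(N) = -5
(t*(-57) + 9)*K(4) = (-39*(-57) + 9)*(-5) = (2223 + 9)*(-5) = 2232*(-5) = -11160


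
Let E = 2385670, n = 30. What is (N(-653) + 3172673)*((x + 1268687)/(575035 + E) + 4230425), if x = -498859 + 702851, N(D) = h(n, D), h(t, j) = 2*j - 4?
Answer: 39721454525843780352/2960705 ≈ 1.3416e+13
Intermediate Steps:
h(t, j) = -4 + 2*j
N(D) = -4 + 2*D
x = 203992
(N(-653) + 3172673)*((x + 1268687)/(575035 + E) + 4230425) = ((-4 + 2*(-653)) + 3172673)*((203992 + 1268687)/(575035 + 2385670) + 4230425) = ((-4 - 1306) + 3172673)*(1472679/2960705 + 4230425) = (-1310 + 3172673)*(1472679*(1/2960705) + 4230425) = 3171363*(1472679/2960705 + 4230425) = 3171363*(12525041922304/2960705) = 39721454525843780352/2960705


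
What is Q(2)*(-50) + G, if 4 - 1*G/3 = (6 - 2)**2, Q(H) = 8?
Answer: -436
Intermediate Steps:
G = -36 (G = 12 - 3*(6 - 2)**2 = 12 - 3*4**2 = 12 - 3*16 = 12 - 48 = -36)
Q(2)*(-50) + G = 8*(-50) - 36 = -400 - 36 = -436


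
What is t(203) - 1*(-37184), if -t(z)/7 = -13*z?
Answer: 55657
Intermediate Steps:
t(z) = 91*z (t(z) = -(-91)*z = 91*z)
t(203) - 1*(-37184) = 91*203 - 1*(-37184) = 18473 + 37184 = 55657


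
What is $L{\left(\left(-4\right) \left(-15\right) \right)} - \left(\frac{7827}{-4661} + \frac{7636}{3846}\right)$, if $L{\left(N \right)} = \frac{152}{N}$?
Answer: $\frac{33270251}{14938505} \approx 2.2271$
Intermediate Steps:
$L{\left(\left(-4\right) \left(-15\right) \right)} - \left(\frac{7827}{-4661} + \frac{7636}{3846}\right) = \frac{152}{\left(-4\right) \left(-15\right)} - \left(\frac{7827}{-4661} + \frac{7636}{3846}\right) = \frac{152}{60} - \left(7827 \left(- \frac{1}{4661}\right) + 7636 \cdot \frac{1}{3846}\right) = 152 \cdot \frac{1}{60} - \left(- \frac{7827}{4661} + \frac{3818}{1923}\right) = \frac{38}{15} - \frac{2744377}{8963103} = \frac{33270251}{14938505}$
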